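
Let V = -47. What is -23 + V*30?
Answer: -1433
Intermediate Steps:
-23 + V*30 = -23 - 47*30 = -23 - 1410 = -1433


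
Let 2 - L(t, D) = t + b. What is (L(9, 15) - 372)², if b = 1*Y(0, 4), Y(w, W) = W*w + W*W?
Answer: 156025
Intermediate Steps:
Y(w, W) = W² + W*w (Y(w, W) = W*w + W² = W² + W*w)
b = 16 (b = 1*(4*(4 + 0)) = 1*(4*4) = 1*16 = 16)
L(t, D) = -14 - t (L(t, D) = 2 - (t + 16) = 2 - (16 + t) = 2 + (-16 - t) = -14 - t)
(L(9, 15) - 372)² = ((-14 - 1*9) - 372)² = ((-14 - 9) - 372)² = (-23 - 372)² = (-395)² = 156025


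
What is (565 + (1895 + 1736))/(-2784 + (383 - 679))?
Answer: -1049/770 ≈ -1.3623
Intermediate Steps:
(565 + (1895 + 1736))/(-2784 + (383 - 679)) = (565 + 3631)/(-2784 - 296) = 4196/(-3080) = 4196*(-1/3080) = -1049/770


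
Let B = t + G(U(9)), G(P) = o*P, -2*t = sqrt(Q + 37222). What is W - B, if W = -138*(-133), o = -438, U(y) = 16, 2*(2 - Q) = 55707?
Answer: 25362 + sqrt(37482)/4 ≈ 25410.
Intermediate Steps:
Q = -55703/2 (Q = 2 - 1/2*55707 = 2 - 55707/2 = -55703/2 ≈ -27852.)
t = -sqrt(37482)/4 (t = -sqrt(-55703/2 + 37222)/2 = -sqrt(37482)/4 ≈ -48.401)
G(P) = -438*P
W = 18354
B = -7008 - sqrt(37482)/4 (B = -sqrt(37482)/4 - 438*16 = -sqrt(37482)/4 - 7008 = -7008 - sqrt(37482)/4 ≈ -7056.4)
W - B = 18354 - (-7008 - sqrt(37482)/4) = 18354 + (7008 + sqrt(37482)/4) = 25362 + sqrt(37482)/4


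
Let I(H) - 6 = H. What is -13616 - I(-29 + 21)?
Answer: -13614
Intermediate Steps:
I(H) = 6 + H
-13616 - I(-29 + 21) = -13616 - (6 + (-29 + 21)) = -13616 - (6 - 8) = -13616 - 1*(-2) = -13616 + 2 = -13614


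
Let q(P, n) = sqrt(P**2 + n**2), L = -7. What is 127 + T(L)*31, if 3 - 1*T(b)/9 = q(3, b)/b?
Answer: 964 + 279*sqrt(58)/7 ≈ 1267.5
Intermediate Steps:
T(b) = 27 - 9*sqrt(9 + b**2)/b (T(b) = 27 - 9*sqrt(3**2 + b**2)/b = 27 - 9*sqrt(9 + b**2)/b)
127 + T(L)*31 = 127 + (27 - 9*sqrt(9 + (-7)**2)/(-7))*31 = 127 + (27 - 9*(-1/7)*sqrt(9 + 49))*31 = 127 + (27 - 9*(-1/7)*sqrt(58))*31 = 127 + (27 + 9*sqrt(58)/7)*31 = 127 + (837 + 279*sqrt(58)/7) = 964 + 279*sqrt(58)/7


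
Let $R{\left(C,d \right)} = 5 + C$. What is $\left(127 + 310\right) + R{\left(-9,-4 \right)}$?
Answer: $433$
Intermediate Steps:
$\left(127 + 310\right) + R{\left(-9,-4 \right)} = \left(127 + 310\right) + \left(5 - 9\right) = 437 - 4 = 433$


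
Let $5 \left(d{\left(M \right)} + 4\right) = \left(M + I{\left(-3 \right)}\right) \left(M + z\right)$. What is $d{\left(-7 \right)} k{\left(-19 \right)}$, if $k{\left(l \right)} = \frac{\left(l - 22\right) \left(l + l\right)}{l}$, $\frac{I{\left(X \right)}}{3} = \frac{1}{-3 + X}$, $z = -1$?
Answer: $-656$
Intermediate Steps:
$I{\left(X \right)} = \frac{3}{-3 + X}$
$k{\left(l \right)} = -44 + 2 l$ ($k{\left(l \right)} = \frac{\left(-22 + l\right) 2 l}{l} = \frac{2 l \left(-22 + l\right)}{l} = -44 + 2 l$)
$d{\left(M \right)} = -4 + \frac{\left(-1 + M\right) \left(- \frac{1}{2} + M\right)}{5}$ ($d{\left(M \right)} = -4 + \frac{\left(M + \frac{3}{-3 - 3}\right) \left(M - 1\right)}{5} = -4 + \frac{\left(M + \frac{3}{-6}\right) \left(-1 + M\right)}{5} = -4 + \frac{\left(M + 3 \left(- \frac{1}{6}\right)\right) \left(-1 + M\right)}{5} = -4 + \frac{\left(M - \frac{1}{2}\right) \left(-1 + M\right)}{5} = -4 + \frac{\left(- \frac{1}{2} + M\right) \left(-1 + M\right)}{5} = -4 + \frac{\left(-1 + M\right) \left(- \frac{1}{2} + M\right)}{5}$)
$d{\left(-7 \right)} k{\left(-19 \right)} = \left(- \frac{39}{10} - - \frac{21}{10} + \frac{\left(-7\right)^{2}}{5}\right) \left(-44 + 2 \left(-19\right)\right) = \left(- \frac{39}{10} + \frac{21}{10} + \frac{1}{5} \cdot 49\right) \left(-44 - 38\right) = \left(- \frac{39}{10} + \frac{21}{10} + \frac{49}{5}\right) \left(-82\right) = 8 \left(-82\right) = -656$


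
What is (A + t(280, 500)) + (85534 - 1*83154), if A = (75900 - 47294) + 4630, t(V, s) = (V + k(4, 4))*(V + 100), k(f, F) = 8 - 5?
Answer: 143156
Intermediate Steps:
k(f, F) = 3
t(V, s) = (3 + V)*(100 + V) (t(V, s) = (V + 3)*(V + 100) = (3 + V)*(100 + V))
A = 33236 (A = 28606 + 4630 = 33236)
(A + t(280, 500)) + (85534 - 1*83154) = (33236 + (300 + 280² + 103*280)) + (85534 - 1*83154) = (33236 + (300 + 78400 + 28840)) + (85534 - 83154) = (33236 + 107540) + 2380 = 140776 + 2380 = 143156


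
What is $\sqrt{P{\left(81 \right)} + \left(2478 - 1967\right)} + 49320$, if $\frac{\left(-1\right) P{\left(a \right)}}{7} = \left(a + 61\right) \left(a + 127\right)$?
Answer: $49320 + 7 i \sqrt{4209} \approx 49320.0 + 454.14 i$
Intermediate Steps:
$P{\left(a \right)} = - 7 \left(61 + a\right) \left(127 + a\right)$ ($P{\left(a \right)} = - 7 \left(a + 61\right) \left(a + 127\right) = - 7 \left(61 + a\right) \left(127 + a\right)$)
$\sqrt{P{\left(81 \right)} + \left(2478 - 1967\right)} + 49320 = \sqrt{\left(-54229 - 106596 - 7 \cdot 81^{2}\right) + \left(2478 - 1967\right)} + 49320 = \sqrt{\left(-54229 - 106596 - 45927\right) + \left(2478 - 1967\right)} + 49320 = \sqrt{\left(-54229 - 106596 - 45927\right) + 511} + 49320 = \sqrt{-206752 + 511} + 49320 = \sqrt{-206241} + 49320 = 7 i \sqrt{4209} + 49320 = 49320 + 7 i \sqrt{4209}$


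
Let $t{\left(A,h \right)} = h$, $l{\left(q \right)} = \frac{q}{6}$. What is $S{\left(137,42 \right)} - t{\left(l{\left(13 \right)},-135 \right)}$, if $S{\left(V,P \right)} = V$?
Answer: $272$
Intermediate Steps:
$l{\left(q \right)} = \frac{q}{6}$ ($l{\left(q \right)} = q \frac{1}{6} = \frac{q}{6}$)
$S{\left(137,42 \right)} - t{\left(l{\left(13 \right)},-135 \right)} = 137 - -135 = 137 + 135 = 272$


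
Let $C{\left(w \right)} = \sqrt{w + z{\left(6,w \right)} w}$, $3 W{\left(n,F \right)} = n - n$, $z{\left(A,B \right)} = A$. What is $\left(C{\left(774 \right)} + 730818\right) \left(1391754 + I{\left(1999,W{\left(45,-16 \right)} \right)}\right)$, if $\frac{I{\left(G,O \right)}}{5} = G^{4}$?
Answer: $58348597806049808862 + 239520364055277 \sqrt{602} \approx 5.8354 \cdot 10^{19}$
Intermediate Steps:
$W{\left(n,F \right)} = 0$ ($W{\left(n,F \right)} = \frac{n - n}{3} = \frac{1}{3} \cdot 0 = 0$)
$C{\left(w \right)} = \sqrt{7} \sqrt{w}$ ($C{\left(w \right)} = \sqrt{w + 6 w} = \sqrt{7 w} = \sqrt{7} \sqrt{w}$)
$I{\left(G,O \right)} = 5 G^{4}$
$\left(C{\left(774 \right)} + 730818\right) \left(1391754 + I{\left(1999,W{\left(45,-16 \right)} \right)}\right) = \left(\sqrt{7} \sqrt{774} + 730818\right) \left(1391754 + 5 \cdot 1999^{4}\right) = \left(\sqrt{7} \cdot 3 \sqrt{86} + 730818\right) \left(1391754 + 5 \cdot 15968023992001\right) = \left(3 \sqrt{602} + 730818\right) \left(1391754 + 79840119960005\right) = \left(730818 + 3 \sqrt{602}\right) 79840121351759 = 58348597806049808862 + 239520364055277 \sqrt{602}$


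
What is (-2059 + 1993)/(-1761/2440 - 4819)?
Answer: 161040/11760121 ≈ 0.013694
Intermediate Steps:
(-2059 + 1993)/(-1761/2440 - 4819) = -66/(-1761*1/2440 - 4819) = -66/(-1761/2440 - 4819) = -66/(-11760121/2440) = -66*(-2440/11760121) = 161040/11760121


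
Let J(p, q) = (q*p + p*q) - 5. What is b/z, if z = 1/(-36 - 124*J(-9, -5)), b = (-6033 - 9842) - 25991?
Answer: 442774816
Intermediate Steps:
J(p, q) = -5 + 2*p*q (J(p, q) = (p*q + p*q) - 5 = 2*p*q - 5 = -5 + 2*p*q)
b = -41866 (b = -15875 - 25991 = -41866)
z = -1/10576 (z = 1/(-36 - 124*(-5 + 2*(-9)*(-5))) = 1/(-36 - 124*(-5 + 90)) = 1/(-36 - 124*85) = 1/(-36 - 10540) = 1/(-10576) = -1/10576 ≈ -9.4554e-5)
b/z = -41866/(-1/10576) = -41866*(-10576) = 442774816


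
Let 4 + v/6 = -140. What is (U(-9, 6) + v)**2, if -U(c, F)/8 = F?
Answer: 831744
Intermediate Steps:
v = -864 (v = -24 + 6*(-140) = -24 - 840 = -864)
U(c, F) = -8*F
(U(-9, 6) + v)**2 = (-8*6 - 864)**2 = (-48 - 864)**2 = (-912)**2 = 831744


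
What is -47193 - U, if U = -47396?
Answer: 203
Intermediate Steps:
-47193 - U = -47193 - 1*(-47396) = -47193 + 47396 = 203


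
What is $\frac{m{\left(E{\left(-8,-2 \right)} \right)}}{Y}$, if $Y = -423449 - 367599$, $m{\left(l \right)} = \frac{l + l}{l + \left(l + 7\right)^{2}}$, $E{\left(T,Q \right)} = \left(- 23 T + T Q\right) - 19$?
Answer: $- \frac{181}{14050990100} \approx -1.2882 \cdot 10^{-8}$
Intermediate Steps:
$E{\left(T,Q \right)} = -19 - 23 T + Q T$ ($E{\left(T,Q \right)} = \left(- 23 T + Q T\right) - 19 = -19 - 23 T + Q T$)
$m{\left(l \right)} = \frac{2 l}{l + \left(7 + l\right)^{2}}$
$Y = -791048$
$\frac{m{\left(E{\left(-8,-2 \right)} \right)}}{Y} = \frac{2 \left(-19 - -184 - -16\right) \frac{1}{\left(-19 - -184 - -16\right) + \left(7 - -181\right)^{2}}}{-791048} = \frac{2 \left(-19 + 184 + 16\right)}{\left(-19 + 184 + 16\right) + \left(7 + \left(-19 + 184 + 16\right)\right)^{2}} \left(- \frac{1}{791048}\right) = 2 \cdot 181 \frac{1}{181 + \left(7 + 181\right)^{2}} \left(- \frac{1}{791048}\right) = 2 \cdot 181 \frac{1}{181 + 188^{2}} \left(- \frac{1}{791048}\right) = 2 \cdot 181 \frac{1}{181 + 35344} \left(- \frac{1}{791048}\right) = 2 \cdot 181 \cdot \frac{1}{35525} \left(- \frac{1}{791048}\right) = \frac{362}{35525} \left(- \frac{1}{791048}\right) = - \frac{181}{14050990100}$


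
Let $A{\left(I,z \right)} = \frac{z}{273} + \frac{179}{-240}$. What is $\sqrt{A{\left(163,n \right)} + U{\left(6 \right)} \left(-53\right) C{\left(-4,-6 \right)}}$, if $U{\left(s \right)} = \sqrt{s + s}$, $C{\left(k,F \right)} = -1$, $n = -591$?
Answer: $\frac{\sqrt{-86771685 + 3160029600 \sqrt{3}}}{5460} \approx 13.442$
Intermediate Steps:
$A{\left(I,z \right)} = - \frac{179}{240} + \frac{z}{273}$ ($A{\left(I,z \right)} = z \frac{1}{273} + 179 \left(- \frac{1}{240}\right) = \frac{z}{273} - \frac{179}{240} = - \frac{179}{240} + \frac{z}{273}$)
$U{\left(s \right)} = \sqrt{2} \sqrt{s}$ ($U{\left(s \right)} = \sqrt{2 s} = \sqrt{2} \sqrt{s}$)
$\sqrt{A{\left(163,n \right)} + U{\left(6 \right)} \left(-53\right) C{\left(-4,-6 \right)}} = \sqrt{\left(- \frac{179}{240} + \frac{1}{273} \left(-591\right)\right) + \sqrt{2} \sqrt{6} \left(-53\right) \left(-1\right)} = \sqrt{\left(- \frac{179}{240} - \frac{197}{91}\right) + 2 \sqrt{3} \left(-53\right) \left(-1\right)} = \sqrt{- \frac{63569}{21840} + - 106 \sqrt{3} \left(-1\right)} = \sqrt{- \frac{63569}{21840} + 106 \sqrt{3}}$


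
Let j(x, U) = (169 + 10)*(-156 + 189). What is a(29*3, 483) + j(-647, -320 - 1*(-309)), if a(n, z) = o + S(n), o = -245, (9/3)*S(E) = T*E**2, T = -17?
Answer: -37229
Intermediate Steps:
S(E) = -17*E**2/3 (S(E) = (-17*E**2)/3 = -17*E**2/3)
a(n, z) = -245 - 17*n**2/3
j(x, U) = 5907 (j(x, U) = 179*33 = 5907)
a(29*3, 483) + j(-647, -320 - 1*(-309)) = (-245 - 17*(29*3)**2/3) + 5907 = (-245 - 17/3*87**2) + 5907 = (-245 - 17/3*7569) + 5907 = (-245 - 42891) + 5907 = -43136 + 5907 = -37229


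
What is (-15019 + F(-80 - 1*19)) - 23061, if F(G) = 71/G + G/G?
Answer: -3769892/99 ≈ -38080.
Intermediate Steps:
F(G) = 1 + 71/G (F(G) = 71/G + 1 = 1 + 71/G)
(-15019 + F(-80 - 1*19)) - 23061 = (-15019 + (71 + (-80 - 1*19))/(-80 - 1*19)) - 23061 = (-15019 + (71 + (-80 - 19))/(-80 - 19)) - 23061 = (-15019 + (71 - 99)/(-99)) - 23061 = (-15019 - 1/99*(-28)) - 23061 = (-15019 + 28/99) - 23061 = -1486853/99 - 23061 = -3769892/99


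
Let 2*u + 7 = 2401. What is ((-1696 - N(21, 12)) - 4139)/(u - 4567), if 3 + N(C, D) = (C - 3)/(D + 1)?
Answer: 37917/21905 ≈ 1.7310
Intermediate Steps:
N(C, D) = -3 + (-3 + C)/(1 + D) (N(C, D) = -3 + (C - 3)/(D + 1) = -3 + (-3 + C)/(1 + D))
u = 1197 (u = -7/2 + (1/2)*2401 = -7/2 + 2401/2 = 1197)
((-1696 - N(21, 12)) - 4139)/(u - 4567) = ((-1696 - (-6 + 21 - 3*12)/(1 + 12)) - 4139)/(1197 - 4567) = ((-1696 - (-6 + 21 - 36)/13) - 4139)/(-3370) = ((-1696 - (-21)/13) - 4139)*(-1/3370) = ((-1696 - 1*(-21/13)) - 4139)*(-1/3370) = ((-1696 + 21/13) - 4139)*(-1/3370) = (-22027/13 - 4139)*(-1/3370) = -75834/13*(-1/3370) = 37917/21905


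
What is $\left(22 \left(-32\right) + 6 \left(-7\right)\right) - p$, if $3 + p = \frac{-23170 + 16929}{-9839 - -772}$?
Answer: $- \frac{6743022}{9067} \approx -743.69$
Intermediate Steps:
$p = - \frac{20960}{9067}$ ($p = -3 + \frac{-23170 + 16929}{-9839 - -772} = -3 - \frac{6241}{-9839 + 772} = -3 - \frac{6241}{-9067} = -3 - - \frac{6241}{9067} = -3 + \frac{6241}{9067} = - \frac{20960}{9067} \approx -2.3117$)
$\left(22 \left(-32\right) + 6 \left(-7\right)\right) - p = \left(22 \left(-32\right) + 6 \left(-7\right)\right) - - \frac{20960}{9067} = \left(-704 - 42\right) + \frac{20960}{9067} = -746 + \frac{20960}{9067} = - \frac{6743022}{9067}$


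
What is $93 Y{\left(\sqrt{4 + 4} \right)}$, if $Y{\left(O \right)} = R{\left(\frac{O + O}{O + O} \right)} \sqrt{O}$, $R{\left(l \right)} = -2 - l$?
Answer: $- 279 \cdot 2^{\frac{3}{4}} \approx -469.22$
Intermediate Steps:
$Y{\left(O \right)} = - 3 \sqrt{O}$ ($Y{\left(O \right)} = \left(-2 - \frac{O + O}{O + O}\right) \sqrt{O} = \left(-2 - \frac{2 O}{2 O}\right) \sqrt{O} = \left(-2 - 2 O \frac{1}{2 O}\right) \sqrt{O} = \left(-2 - 1\right) \sqrt{O} = - 3 \sqrt{O}$)
$93 Y{\left(\sqrt{4 + 4} \right)} = 93 \left(- 3 \sqrt{\sqrt{4 + 4}}\right) = 93 \left(- 3 \sqrt{\sqrt{8}}\right) = 93 \left(- 3 \sqrt{2 \sqrt{2}}\right) = 93 \left(- 3 \cdot 2^{\frac{3}{4}}\right) = - 279 \cdot 2^{\frac{3}{4}}$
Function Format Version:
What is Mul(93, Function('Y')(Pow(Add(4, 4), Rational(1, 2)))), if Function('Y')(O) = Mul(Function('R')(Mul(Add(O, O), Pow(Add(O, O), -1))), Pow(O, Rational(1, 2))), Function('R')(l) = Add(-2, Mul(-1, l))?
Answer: Mul(-279, Pow(2, Rational(3, 4))) ≈ -469.22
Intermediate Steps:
Function('Y')(O) = Mul(-3, Pow(O, Rational(1, 2))) (Function('Y')(O) = Mul(Add(-2, Mul(-1, Mul(Add(O, O), Pow(Add(O, O), -1)))), Pow(O, Rational(1, 2))) = Mul(Add(-2, Mul(-1, Mul(Mul(2, O), Pow(Mul(2, O), -1)))), Pow(O, Rational(1, 2))) = Mul(Add(-2, Mul(-1, Mul(Mul(2, O), Mul(Rational(1, 2), Pow(O, -1))))), Pow(O, Rational(1, 2))) = Mul(Add(-2, Mul(-1, 1)), Pow(O, Rational(1, 2))) = Mul(Add(-2, -1), Pow(O, Rational(1, 2))) = Mul(-3, Pow(O, Rational(1, 2))))
Mul(93, Function('Y')(Pow(Add(4, 4), Rational(1, 2)))) = Mul(93, Mul(-3, Pow(Pow(Add(4, 4), Rational(1, 2)), Rational(1, 2)))) = Mul(93, Mul(-3, Pow(Pow(8, Rational(1, 2)), Rational(1, 2)))) = Mul(93, Mul(-3, Pow(Mul(2, Pow(2, Rational(1, 2))), Rational(1, 2)))) = Mul(93, Mul(-3, Pow(2, Rational(3, 4)))) = Mul(-279, Pow(2, Rational(3, 4)))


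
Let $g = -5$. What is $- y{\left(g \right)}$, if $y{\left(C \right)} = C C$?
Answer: $-25$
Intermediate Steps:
$y{\left(C \right)} = C^{2}$
$- y{\left(g \right)} = - \left(-5\right)^{2} = \left(-1\right) 25 = -25$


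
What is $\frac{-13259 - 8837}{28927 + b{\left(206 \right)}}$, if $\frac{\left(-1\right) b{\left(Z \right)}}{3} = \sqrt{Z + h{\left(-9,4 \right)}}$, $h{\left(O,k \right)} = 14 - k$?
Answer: $- \frac{639170992}{836769385} - \frac{397728 \sqrt{6}}{836769385} \approx -0.76502$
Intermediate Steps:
$b{\left(Z \right)} = - 3 \sqrt{10 + Z}$ ($b{\left(Z \right)} = - 3 \sqrt{Z + \left(14 - 4\right)} = - 3 \sqrt{Z + 10} = - 3 \sqrt{10 + Z}$)
$\frac{-13259 - 8837}{28927 + b{\left(206 \right)}} = \frac{-13259 - 8837}{28927 - 3 \sqrt{10 + 206}} = - \frac{22096}{28927 - 3 \sqrt{216}} = - \frac{22096}{28927 - 3 \cdot 6 \sqrt{6}} = - \frac{22096}{28927 - 18 \sqrt{6}}$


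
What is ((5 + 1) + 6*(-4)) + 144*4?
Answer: 558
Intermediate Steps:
((5 + 1) + 6*(-4)) + 144*4 = (6 - 24) + 576 = -18 + 576 = 558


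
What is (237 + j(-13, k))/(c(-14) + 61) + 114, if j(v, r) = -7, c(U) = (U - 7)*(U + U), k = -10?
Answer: 74216/649 ≈ 114.35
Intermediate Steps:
c(U) = 2*U*(-7 + U) (c(U) = (-7 + U)*(2*U) = 2*U*(-7 + U))
(237 + j(-13, k))/(c(-14) + 61) + 114 = (237 - 7)/(2*(-14)*(-7 - 14) + 61) + 114 = 230/(2*(-14)*(-21) + 61) + 114 = 230/(588 + 61) + 114 = 230/649 + 114 = 74216/649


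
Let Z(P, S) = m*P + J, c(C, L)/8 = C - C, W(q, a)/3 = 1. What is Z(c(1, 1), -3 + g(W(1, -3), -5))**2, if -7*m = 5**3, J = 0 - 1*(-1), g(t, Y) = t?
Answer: 1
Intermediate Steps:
W(q, a) = 3 (W(q, a) = 3*1 = 3)
c(C, L) = 0 (c(C, L) = 8*(C - C) = 8*0 = 0)
J = 1 (J = 0 + 1 = 1)
m = -125/7 (m = -1/7*5**3 = -1/7*125 = -125/7 ≈ -17.857)
Z(P, S) = 1 - 125*P/7 (Z(P, S) = -125*P/7 + 1 = 1 - 125*P/7)
Z(c(1, 1), -3 + g(W(1, -3), -5))**2 = (1 - 125/7*0)**2 = (1 + 0)**2 = 1**2 = 1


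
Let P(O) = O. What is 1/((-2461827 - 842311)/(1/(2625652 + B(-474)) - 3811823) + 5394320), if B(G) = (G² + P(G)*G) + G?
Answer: 11719564168189/63219089542416691620 ≈ 1.8538e-7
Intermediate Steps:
B(G) = G + 2*G² (B(G) = (G² + G*G) + G = (G² + G²) + G = 2*G² + G = G + 2*G²)
1/((-2461827 - 842311)/(1/(2625652 + B(-474)) - 3811823) + 5394320) = 1/((-2461827 - 842311)/(1/(2625652 - 474*(1 + 2*(-474))) - 3811823) + 5394320) = 1/(-3304138/(1/(2625652 - 474*(1 - 948)) - 3811823) + 5394320) = 1/(-3304138/(1/(2625652 - 474*(-947)) - 3811823) + 5394320) = 1/(-3304138/(1/(2625652 + 448878) - 3811823) + 5394320) = 1/(-3304138/(1/3074530 - 3811823) + 5394320) = 1/(-3304138/(-11719564168189/3074530) + 5394320) = 1/(-3304138*(-3074530/11719564168189) + 5394320) = 1/(10158671405140/11719564168189 + 5394320) = 1/(63219089542416691620/11719564168189) = 11719564168189/63219089542416691620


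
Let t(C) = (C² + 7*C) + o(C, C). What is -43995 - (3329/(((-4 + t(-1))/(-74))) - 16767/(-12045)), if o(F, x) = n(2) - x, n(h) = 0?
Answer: -2578888816/36135 ≈ -71368.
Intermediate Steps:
o(F, x) = -x (o(F, x) = 0 - x = -x)
t(C) = C² + 6*C (t(C) = (C² + 7*C) - C = C² + 6*C)
-43995 - (3329/(((-4 + t(-1))/(-74))) - 16767/(-12045)) = -43995 - (3329/(((-4 - (6 - 1))/(-74))) - 16767/(-12045)) = -43995 - (3329/((-(-4 - 1*5)/74)) - 16767*(-1/12045)) = -43995 - (3329/((-(-4 - 5)/74)) + 5589/4015) = -43995 - (3329/((-1/74*(-9))) + 5589/4015) = -43995 - (3329/(9/74) + 5589/4015) = -43995 - (3329*(74/9) + 5589/4015) = -43995 - (246346/9 + 5589/4015) = -43995 - 1*989129491/36135 = -43995 - 989129491/36135 = -2578888816/36135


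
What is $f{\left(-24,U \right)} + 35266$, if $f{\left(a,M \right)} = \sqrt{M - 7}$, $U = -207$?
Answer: $35266 + i \sqrt{214} \approx 35266.0 + 14.629 i$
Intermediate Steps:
$f{\left(a,M \right)} = \sqrt{-7 + M}$
$f{\left(-24,U \right)} + 35266 = \sqrt{-7 - 207} + 35266 = \sqrt{-214} + 35266 = i \sqrt{214} + 35266 = 35266 + i \sqrt{214}$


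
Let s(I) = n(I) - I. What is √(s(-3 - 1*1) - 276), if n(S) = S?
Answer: 2*I*√69 ≈ 16.613*I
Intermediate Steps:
s(I) = 0 (s(I) = I - I = 0)
√(s(-3 - 1*1) - 276) = √(0 - 276) = √(-276) = 2*I*√69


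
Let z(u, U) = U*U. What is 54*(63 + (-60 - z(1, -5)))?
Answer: -1188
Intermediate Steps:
z(u, U) = U**2
54*(63 + (-60 - z(1, -5))) = 54*(63 + (-60 - 1*(-5)**2)) = 54*(63 + (-60 - 1*25)) = 54*(63 + (-60 - 25)) = 54*(63 - 85) = 54*(-22) = -1188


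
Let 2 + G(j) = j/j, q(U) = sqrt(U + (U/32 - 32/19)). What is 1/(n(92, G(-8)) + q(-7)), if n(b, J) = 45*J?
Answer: -27360/1236613 - 4*I*sqrt(205694)/1236613 ≈ -0.022125 - 0.001467*I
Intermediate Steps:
q(U) = sqrt(-32/19 + 33*U/32) (q(U) = sqrt(U + (U*(1/32) - 32*1/19)) = sqrt(U + (U/32 - 32/19)) = sqrt(U + (-32/19 + U/32)) = sqrt(-32/19 + 33*U/32))
G(j) = -1 (G(j) = -2 + j/j = -2 + 1 = -1)
1/(n(92, G(-8)) + q(-7)) = 1/(45*(-1) + sqrt(-38912 + 23826*(-7))/152) = 1/(-45 + sqrt(-38912 - 166782)/152) = 1/(-45 + sqrt(-205694)/152) = 1/(-45 + (I*sqrt(205694))/152) = 1/(-45 + I*sqrt(205694)/152)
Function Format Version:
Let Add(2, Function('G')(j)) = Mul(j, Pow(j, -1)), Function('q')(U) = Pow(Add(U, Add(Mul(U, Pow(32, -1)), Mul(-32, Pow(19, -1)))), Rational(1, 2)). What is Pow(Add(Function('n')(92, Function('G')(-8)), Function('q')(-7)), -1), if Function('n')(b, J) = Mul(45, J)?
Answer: Add(Rational(-27360, 1236613), Mul(Rational(-4, 1236613), I, Pow(205694, Rational(1, 2)))) ≈ Add(-0.022125, Mul(-0.0014670, I))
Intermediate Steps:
Function('q')(U) = Pow(Add(Rational(-32, 19), Mul(Rational(33, 32), U)), Rational(1, 2)) (Function('q')(U) = Pow(Add(U, Add(Mul(U, Rational(1, 32)), Mul(-32, Rational(1, 19)))), Rational(1, 2)) = Pow(Add(U, Add(Mul(Rational(1, 32), U), Rational(-32, 19))), Rational(1, 2)) = Pow(Add(U, Add(Rational(-32, 19), Mul(Rational(1, 32), U))), Rational(1, 2)) = Pow(Add(Rational(-32, 19), Mul(Rational(33, 32), U)), Rational(1, 2)))
Function('G')(j) = -1 (Function('G')(j) = Add(-2, Mul(j, Pow(j, -1))) = Add(-2, 1) = -1)
Pow(Add(Function('n')(92, Function('G')(-8)), Function('q')(-7)), -1) = Pow(Add(Mul(45, -1), Mul(Rational(1, 152), Pow(Add(-38912, Mul(23826, -7)), Rational(1, 2)))), -1) = Pow(Add(-45, Mul(Rational(1, 152), Pow(Add(-38912, -166782), Rational(1, 2)))), -1) = Pow(Add(-45, Mul(Rational(1, 152), Pow(-205694, Rational(1, 2)))), -1) = Pow(Add(-45, Mul(Rational(1, 152), Mul(I, Pow(205694, Rational(1, 2))))), -1) = Pow(Add(-45, Mul(Rational(1, 152), I, Pow(205694, Rational(1, 2)))), -1)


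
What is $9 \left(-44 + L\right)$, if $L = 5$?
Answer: $-351$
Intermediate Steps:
$9 \left(-44 + L\right) = 9 \left(-44 + 5\right) = 9 \left(-39\right) = -351$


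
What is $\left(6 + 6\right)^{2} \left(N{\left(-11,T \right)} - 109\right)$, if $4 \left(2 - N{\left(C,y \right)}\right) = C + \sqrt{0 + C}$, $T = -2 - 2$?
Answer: $-15012 - 36 i \sqrt{11} \approx -15012.0 - 119.4 i$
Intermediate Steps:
$T = -4$
$N{\left(C,y \right)} = 2 - \frac{C}{4} - \frac{\sqrt{C}}{4}$ ($N{\left(C,y \right)} = 2 - \frac{C + \sqrt{0 + C}}{4} = 2 - \frac{C + \sqrt{C}}{4} = 2 - \left(\frac{C}{4} + \frac{\sqrt{C}}{4}\right) = 2 - \frac{C}{4} - \frac{\sqrt{C}}{4}$)
$\left(6 + 6\right)^{2} \left(N{\left(-11,T \right)} - 109\right) = \left(6 + 6\right)^{2} \left(\left(2 - - \frac{11}{4} - \frac{\sqrt{-11}}{4}\right) - 109\right) = 12^{2} \left(\left(2 + \frac{11}{4} - \frac{i \sqrt{11}}{4}\right) - 109\right) = 144 \left(\left(2 + \frac{11}{4} - \frac{i \sqrt{11}}{4}\right) - 109\right) = 144 \left(\left(\frac{19}{4} - \frac{i \sqrt{11}}{4}\right) - 109\right) = 144 \left(- \frac{417}{4} - \frac{i \sqrt{11}}{4}\right) = -15012 - 36 i \sqrt{11}$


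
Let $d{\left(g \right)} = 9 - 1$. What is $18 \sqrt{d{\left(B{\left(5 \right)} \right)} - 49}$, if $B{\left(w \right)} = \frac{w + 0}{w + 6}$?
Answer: $18 i \sqrt{41} \approx 115.26 i$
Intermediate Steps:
$B{\left(w \right)} = \frac{w}{6 + w}$
$d{\left(g \right)} = 8$
$18 \sqrt{d{\left(B{\left(5 \right)} \right)} - 49} = 18 \sqrt{8 - 49} = 18 \sqrt{-41} = 18 i \sqrt{41}$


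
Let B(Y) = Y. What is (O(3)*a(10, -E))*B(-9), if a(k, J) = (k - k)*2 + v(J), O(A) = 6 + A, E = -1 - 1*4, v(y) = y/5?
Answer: -81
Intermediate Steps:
v(y) = y/5 (v(y) = y*(⅕) = y/5)
E = -5 (E = -1 - 4 = -5)
a(k, J) = J/5 (a(k, J) = (k - k)*2 + J/5 = 0*2 + J/5 = 0 + J/5 = J/5)
(O(3)*a(10, -E))*B(-9) = ((6 + 3)*((-1*(-5))/5))*(-9) = (9*((⅕)*5))*(-9) = (9*1)*(-9) = 9*(-9) = -81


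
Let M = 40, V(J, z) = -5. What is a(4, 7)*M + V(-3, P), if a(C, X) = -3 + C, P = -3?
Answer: 35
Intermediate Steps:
a(4, 7)*M + V(-3, P) = (-3 + 4)*40 - 5 = 1*40 - 5 = 40 - 5 = 35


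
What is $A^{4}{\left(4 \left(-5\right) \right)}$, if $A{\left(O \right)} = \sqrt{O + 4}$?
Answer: $256$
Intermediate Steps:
$A{\left(O \right)} = \sqrt{4 + O}$
$A^{4}{\left(4 \left(-5\right) \right)} = \left(\sqrt{4 + 4 \left(-5\right)}\right)^{4} = \left(\sqrt{4 - 20}\right)^{4} = \left(\sqrt{-16}\right)^{4} = \left(4 i\right)^{4} = 256$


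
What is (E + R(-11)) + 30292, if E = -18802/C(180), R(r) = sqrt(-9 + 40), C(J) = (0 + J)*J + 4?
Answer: 490781583/16202 + sqrt(31) ≈ 30297.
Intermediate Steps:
C(J) = 4 + J**2 (C(J) = J*J + 4 = J**2 + 4 = 4 + J**2)
R(r) = sqrt(31)
E = -9401/16202 (E = -18802/(4 + 180**2) = -18802/(4 + 32400) = -18802/32404 = -18802*1/32404 = -9401/16202 ≈ -0.58024)
(E + R(-11)) + 30292 = (-9401/16202 + sqrt(31)) + 30292 = 490781583/16202 + sqrt(31)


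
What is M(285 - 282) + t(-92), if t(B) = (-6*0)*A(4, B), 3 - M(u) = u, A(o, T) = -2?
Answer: 0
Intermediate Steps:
M(u) = 3 - u
t(B) = 0 (t(B) = -6*0*(-2) = 0*(-2) = 0)
M(285 - 282) + t(-92) = (3 - (285 - 282)) + 0 = (3 - 1*3) + 0 = (3 - 3) + 0 = 0 + 0 = 0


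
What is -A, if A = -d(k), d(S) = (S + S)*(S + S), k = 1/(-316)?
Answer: 1/24964 ≈ 4.0058e-5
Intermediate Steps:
k = -1/316 ≈ -0.0031646
d(S) = 4*S**2 (d(S) = (2*S)*(2*S) = 4*S**2)
A = -1/24964 (A = -4*(-1/316)**2 = -4/99856 = -1*1/24964 = -1/24964 ≈ -4.0058e-5)
-A = -1*(-1/24964) = 1/24964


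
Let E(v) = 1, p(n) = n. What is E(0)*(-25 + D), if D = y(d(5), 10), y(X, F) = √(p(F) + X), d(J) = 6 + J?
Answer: -25 + √21 ≈ -20.417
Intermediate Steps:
y(X, F) = √(F + X)
D = √21 (D = √(10 + (6 + 5)) = √(10 + 11) = √21 ≈ 4.5826)
E(0)*(-25 + D) = 1*(-25 + √21) = -25 + √21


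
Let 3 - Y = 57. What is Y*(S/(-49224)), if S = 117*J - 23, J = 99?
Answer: 26010/2051 ≈ 12.682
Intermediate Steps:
Y = -54 (Y = 3 - 1*57 = 3 - 57 = -54)
S = 11560 (S = 117*99 - 23 = 11583 - 23 = 11560)
Y*(S/(-49224)) = -624240/(-49224) = -624240*(-1)/49224 = -54*(-1445/6153) = 26010/2051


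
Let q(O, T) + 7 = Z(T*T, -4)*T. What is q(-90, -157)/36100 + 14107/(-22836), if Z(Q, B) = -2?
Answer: -31390753/51523725 ≈ -0.60925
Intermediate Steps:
q(O, T) = -7 - 2*T
q(-90, -157)/36100 + 14107/(-22836) = (-7 - 2*(-157))/36100 + 14107/(-22836) = (-7 + 314)*(1/36100) + 14107*(-1/22836) = 307*(1/36100) - 14107/22836 = 307/36100 - 14107/22836 = -31390753/51523725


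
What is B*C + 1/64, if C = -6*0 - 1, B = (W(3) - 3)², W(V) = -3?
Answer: -2303/64 ≈ -35.984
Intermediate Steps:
B = 36 (B = (-3 - 3)² = (-6)² = 36)
C = -1 (C = 0 - 1 = -1)
B*C + 1/64 = 36*(-1) + 1/64 = -36 + 1/64 = -2303/64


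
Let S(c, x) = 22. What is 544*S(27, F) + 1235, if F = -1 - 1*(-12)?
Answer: 13203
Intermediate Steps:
F = 11 (F = -1 + 12 = 11)
544*S(27, F) + 1235 = 544*22 + 1235 = 11968 + 1235 = 13203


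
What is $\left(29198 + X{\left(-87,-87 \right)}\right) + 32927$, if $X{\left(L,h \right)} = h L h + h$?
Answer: $-596465$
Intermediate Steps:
$X{\left(L,h \right)} = h + L h^{2}$ ($X{\left(L,h \right)} = L h h + h = L h^{2} + h = h + L h^{2}$)
$\left(29198 + X{\left(-87,-87 \right)}\right) + 32927 = \left(29198 - 87 \left(1 - -7569\right)\right) + 32927 = \left(29198 - 87 \left(1 + 7569\right)\right) + 32927 = \left(29198 - 658590\right) + 32927 = -629392 + 32927 = -596465$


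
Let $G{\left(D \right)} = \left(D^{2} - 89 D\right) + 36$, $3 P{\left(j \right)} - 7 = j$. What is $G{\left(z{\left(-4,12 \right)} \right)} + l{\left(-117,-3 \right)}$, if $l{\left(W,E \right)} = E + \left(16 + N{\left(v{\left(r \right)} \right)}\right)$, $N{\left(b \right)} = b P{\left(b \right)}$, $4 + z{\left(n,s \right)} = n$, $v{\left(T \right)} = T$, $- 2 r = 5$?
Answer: $\frac{3285}{4} \approx 821.25$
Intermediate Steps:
$r = - \frac{5}{2}$ ($r = \left(- \frac{1}{2}\right) 5 = - \frac{5}{2} \approx -2.5$)
$z{\left(n,s \right)} = -4 + n$
$P{\left(j \right)} = \frac{7}{3} + \frac{j}{3}$
$G{\left(D \right)} = 36 + D^{2} - 89 D$
$N{\left(b \right)} = b \left(\frac{7}{3} + \frac{b}{3}\right)$
$l{\left(W,E \right)} = \frac{49}{4} + E$ ($l{\left(W,E \right)} = E + \left(16 + \frac{1}{3} \left(- \frac{5}{2}\right) \left(7 - \frac{5}{2}\right)\right) = E + \left(16 + \frac{1}{3} \left(- \frac{5}{2}\right) \frac{9}{2}\right) = E + \left(16 - \frac{15}{4}\right) = E + \frac{49}{4} = \frac{49}{4} + E$)
$G{\left(z{\left(-4,12 \right)} \right)} + l{\left(-117,-3 \right)} = \left(36 + \left(-4 - 4\right)^{2} - 89 \left(-4 - 4\right)\right) + \left(\frac{49}{4} - 3\right) = \left(36 + \left(-8\right)^{2} - -712\right) + \frac{37}{4} = \left(36 + 64 + 712\right) + \frac{37}{4} = 812 + \frac{37}{4} = \frac{3285}{4}$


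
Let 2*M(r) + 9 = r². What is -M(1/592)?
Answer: 3154175/700928 ≈ 4.5000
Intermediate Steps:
M(r) = -9/2 + r²/2
-M(1/592) = -(-9/2 + (1/592)²/2) = -(-9/2 + (½)*(1/350464)) = -(-9/2 + 1/700928) = -1*(-3154175/700928) = 3154175/700928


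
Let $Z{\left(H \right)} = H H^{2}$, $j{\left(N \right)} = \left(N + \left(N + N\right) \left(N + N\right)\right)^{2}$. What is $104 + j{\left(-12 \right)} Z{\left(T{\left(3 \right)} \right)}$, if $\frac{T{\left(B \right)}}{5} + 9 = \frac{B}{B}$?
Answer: $-20358143896$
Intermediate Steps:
$T{\left(B \right)} = -40$ ($T{\left(B \right)} = -45 + 5 \frac{B}{B} = -45 + 5 \cdot 1 = -45 + 5 = -40$)
$j{\left(N \right)} = \left(N + 4 N^{2}\right)^{2}$ ($j{\left(N \right)} = \left(N + 2 N 2 N\right)^{2} = \left(N + 4 N^{2}\right)^{2}$)
$Z{\left(H \right)} = H^{3}$
$104 + j{\left(-12 \right)} Z{\left(T{\left(3 \right)} \right)} = 104 + \left(-12\right)^{2} \left(1 + 4 \left(-12\right)\right)^{2} \left(-40\right)^{3} = 104 + 144 \left(1 - 48\right)^{2} \left(-64000\right) = 104 + 144 \left(-47\right)^{2} \left(-64000\right) = 104 + 144 \cdot 2209 \left(-64000\right) = 104 + 318096 \left(-64000\right) = 104 - 20358144000 = -20358143896$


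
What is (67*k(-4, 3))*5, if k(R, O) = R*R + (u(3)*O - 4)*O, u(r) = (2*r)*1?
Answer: 19430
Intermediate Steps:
u(r) = 2*r
k(R, O) = R² + O*(-4 + 6*O) (k(R, O) = R*R + ((2*3)*O - 4)*O = R² + (6*O - 4)*O = R² + (-4 + 6*O)*O = R² + O*(-4 + 6*O))
(67*k(-4, 3))*5 = (67*((-4)² - 4*3 + 6*3²))*5 = (67*(16 - 12 + 6*9))*5 = (67*(16 - 12 + 54))*5 = (67*58)*5 = 3886*5 = 19430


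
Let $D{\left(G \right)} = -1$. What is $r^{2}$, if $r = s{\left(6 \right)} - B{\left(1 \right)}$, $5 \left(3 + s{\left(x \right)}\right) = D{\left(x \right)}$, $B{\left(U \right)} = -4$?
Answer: $\frac{16}{25} \approx 0.64$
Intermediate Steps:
$s{\left(x \right)} = - \frac{16}{5}$ ($s{\left(x \right)} = -3 + \frac{1}{5} \left(-1\right) = -3 - \frac{1}{5} = - \frac{16}{5}$)
$r = \frac{4}{5}$ ($r = - \frac{16}{5} - -4 = - \frac{16}{5} + 4 = \frac{4}{5} \approx 0.8$)
$r^{2} = \left(\frac{4}{5}\right)^{2} = \frac{16}{25}$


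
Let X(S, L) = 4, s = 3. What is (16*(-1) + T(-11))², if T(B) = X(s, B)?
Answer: 144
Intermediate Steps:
T(B) = 4
(16*(-1) + T(-11))² = (16*(-1) + 4)² = (-16 + 4)² = (-12)² = 144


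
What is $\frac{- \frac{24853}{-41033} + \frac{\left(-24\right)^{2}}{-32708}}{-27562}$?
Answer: $- \frac{5332817}{249940291666} \approx -2.1336 \cdot 10^{-5}$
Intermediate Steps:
$\frac{- \frac{24853}{-41033} + \frac{\left(-24\right)^{2}}{-32708}}{-27562} = \left(\left(-24853\right) \left(- \frac{1}{41033}\right) + 576 \left(- \frac{1}{32708}\right)\right) \left(- \frac{1}{27562}\right) = \left(\frac{24853}{41033} - \frac{144}{8177}\right) \left(- \frac{1}{27562}\right) = \frac{5332817}{9068293} \left(- \frac{1}{27562}\right) = - \frac{5332817}{249940291666}$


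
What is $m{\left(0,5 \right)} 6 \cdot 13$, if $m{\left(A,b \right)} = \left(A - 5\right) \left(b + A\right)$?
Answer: $-1950$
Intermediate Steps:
$m{\left(A,b \right)} = \left(-5 + A\right) \left(A + b\right)$
$m{\left(0,5 \right)} 6 \cdot 13 = \left(0^{2} - 0 - 25 + 0 \cdot 5\right) 6 \cdot 13 = \left(0 + 0 - 25 + 0\right) 6 \cdot 13 = \left(-25\right) 6 \cdot 13 = \left(-150\right) 13 = -1950$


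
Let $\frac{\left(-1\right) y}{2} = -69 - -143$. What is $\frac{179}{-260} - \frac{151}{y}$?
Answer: $\frac{798}{2405} \approx 0.33181$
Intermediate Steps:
$y = -148$ ($y = - 2 \left(-69 - -143\right) = - 2 \left(-69 + 143\right) = \left(-2\right) 74 = -148$)
$\frac{179}{-260} - \frac{151}{y} = \frac{179}{-260} - \frac{151}{-148} = 179 \left(- \frac{1}{260}\right) - - \frac{151}{148} = - \frac{179}{260} + \frac{151}{148} = \frac{798}{2405}$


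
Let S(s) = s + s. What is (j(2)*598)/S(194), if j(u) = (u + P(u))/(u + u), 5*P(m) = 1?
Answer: 3289/3880 ≈ 0.84768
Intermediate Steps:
P(m) = 1/5 (P(m) = (1/5)*1 = 1/5)
S(s) = 2*s
j(u) = (1/5 + u)/(2*u) (j(u) = (u + 1/5)/(u + u) = (1/5 + u)/((2*u)) = (1/5 + u)*(1/(2*u)) = (1/5 + u)/(2*u))
(j(2)*598)/S(194) = (((1/10)*(1 + 5*2)/2)*598)/((2*194)) = (((1/10)*(1/2)*(1 + 10))*598)/388 = (((1/10)*(1/2)*11)*598)*(1/388) = ((11/20)*598)*(1/388) = (3289/10)*(1/388) = 3289/3880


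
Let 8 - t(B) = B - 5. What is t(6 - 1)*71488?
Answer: 571904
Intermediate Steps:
t(B) = 13 - B (t(B) = 8 - (B - 5) = 8 - (-5 + B) = 8 + (5 - B) = 13 - B)
t(6 - 1)*71488 = (13 - (6 - 1))*71488 = (13 - 1*5)*71488 = (13 - 5)*71488 = 8*71488 = 571904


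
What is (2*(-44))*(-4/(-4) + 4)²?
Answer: -2200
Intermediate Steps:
(2*(-44))*(-4/(-4) + 4)² = -88*(-4*(-¼) + 4)² = -88*(1 + 4)² = -88*5² = -88*25 = -2200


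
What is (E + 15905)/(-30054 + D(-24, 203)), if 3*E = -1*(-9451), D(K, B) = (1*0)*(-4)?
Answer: -28583/45081 ≈ -0.63404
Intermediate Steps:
D(K, B) = 0 (D(K, B) = 0*(-4) = 0)
E = 9451/3 (E = (-1*(-9451))/3 = (1/3)*9451 = 9451/3 ≈ 3150.3)
(E + 15905)/(-30054 + D(-24, 203)) = (9451/3 + 15905)/(-30054 + 0) = (57166/3)/(-30054) = (57166/3)*(-1/30054) = -28583/45081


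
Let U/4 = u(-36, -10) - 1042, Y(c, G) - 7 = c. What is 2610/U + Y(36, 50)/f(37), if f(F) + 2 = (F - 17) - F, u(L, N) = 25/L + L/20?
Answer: -10315937/3572171 ≈ -2.8879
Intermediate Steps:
Y(c, G) = 7 + c
u(L, N) = 25/L + L/20 (u(L, N) = 25/L + L*(1/20) = 25/L + L/20)
U = -188009/45 (U = 4*((25/(-36) + (1/20)*(-36)) - 1042) = 4*((25*(-1/36) - 9/5) - 1042) = 4*((-25/36 - 9/5) - 1042) = 4*(-449/180 - 1042) = 4*(-188009/180) = -188009/45 ≈ -4178.0)
f(F) = -19 (f(F) = -2 + ((F - 17) - F) = -2 + ((-17 + F) - F) = -2 - 17 = -19)
2610/U + Y(36, 50)/f(37) = 2610/(-188009/45) + (7 + 36)/(-19) = 2610*(-45/188009) + 43*(-1/19) = -117450/188009 - 43/19 = -10315937/3572171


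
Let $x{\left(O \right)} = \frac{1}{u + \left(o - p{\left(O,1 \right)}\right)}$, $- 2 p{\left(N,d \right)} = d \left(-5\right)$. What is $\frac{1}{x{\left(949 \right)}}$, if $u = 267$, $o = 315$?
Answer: $\frac{1159}{2} \approx 579.5$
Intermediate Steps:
$p{\left(N,d \right)} = \frac{5 d}{2}$ ($p{\left(N,d \right)} = - \frac{d \left(-5\right)}{2} = - \frac{\left(-5\right) d}{2} = \frac{5 d}{2}$)
$x{\left(O \right)} = \frac{2}{1159}$ ($x{\left(O \right)} = \frac{1}{267 + \left(315 - \frac{5}{2} \cdot 1\right)} = \frac{1}{267 + \left(315 - \frac{5}{2}\right)} = \frac{1}{267 + \frac{625}{2}} = \frac{1}{\frac{1159}{2}} = \frac{2}{1159}$)
$\frac{1}{x{\left(949 \right)}} = \frac{1}{\frac{2}{1159}} = \frac{1159}{2}$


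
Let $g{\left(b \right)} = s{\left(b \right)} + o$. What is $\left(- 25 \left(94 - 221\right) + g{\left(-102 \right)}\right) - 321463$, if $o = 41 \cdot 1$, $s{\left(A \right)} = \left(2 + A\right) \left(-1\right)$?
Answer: $-318147$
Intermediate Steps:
$s{\left(A \right)} = -2 - A$
$o = 41$
$g{\left(b \right)} = 39 - b$ ($g{\left(b \right)} = \left(-2 - b\right) + 41 = 39 - b$)
$\left(- 25 \left(94 - 221\right) + g{\left(-102 \right)}\right) - 321463 = \left(- 25 \left(94 - 221\right) + \left(39 - -102\right)\right) - 321463 = \left(\left(-25\right) \left(-127\right) + \left(39 + 102\right)\right) - 321463 = \left(3175 + 141\right) - 321463 = 3316 - 321463 = -318147$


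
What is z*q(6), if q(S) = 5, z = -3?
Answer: -15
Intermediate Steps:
z*q(6) = -3*5 = -15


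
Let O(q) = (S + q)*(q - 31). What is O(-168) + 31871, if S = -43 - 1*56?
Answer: 85004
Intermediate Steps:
S = -99 (S = -43 - 56 = -99)
O(q) = (-99 + q)*(-31 + q) (O(q) = (-99 + q)*(q - 31) = (-99 + q)*(-31 + q))
O(-168) + 31871 = (3069 + (-168)² - 130*(-168)) + 31871 = (3069 + 28224 + 21840) + 31871 = 53133 + 31871 = 85004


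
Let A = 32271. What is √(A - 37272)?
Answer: I*√5001 ≈ 70.718*I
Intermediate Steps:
√(A - 37272) = √(32271 - 37272) = √(-5001) = I*√5001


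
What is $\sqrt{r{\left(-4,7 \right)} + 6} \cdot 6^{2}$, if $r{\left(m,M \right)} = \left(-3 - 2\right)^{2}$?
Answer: $36 \sqrt{31} \approx 200.44$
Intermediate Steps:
$r{\left(m,M \right)} = 25$ ($r{\left(m,M \right)} = \left(-5\right)^{2} = 25$)
$\sqrt{r{\left(-4,7 \right)} + 6} \cdot 6^{2} = \sqrt{25 + 6} \cdot 6^{2} = \sqrt{31} \cdot 36 = 36 \sqrt{31}$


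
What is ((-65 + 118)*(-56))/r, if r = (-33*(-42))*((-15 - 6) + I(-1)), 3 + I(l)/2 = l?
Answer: 212/2871 ≈ 0.073842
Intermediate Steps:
I(l) = -6 + 2*l
r = -40194 (r = (-33*(-42))*((-15 - 6) + (-6 + 2*(-1))) = 1386*(-21 + (-6 - 2)) = 1386*(-21 - 8) = 1386*(-29) = -40194)
((-65 + 118)*(-56))/r = ((-65 + 118)*(-56))/(-40194) = (53*(-56))*(-1/40194) = -2968*(-1/40194) = 212/2871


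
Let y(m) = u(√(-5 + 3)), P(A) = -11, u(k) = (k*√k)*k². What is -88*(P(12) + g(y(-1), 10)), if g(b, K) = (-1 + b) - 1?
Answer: 1144 + 176*2^(¾)*I^(3/2) ≈ 934.7 + 209.3*I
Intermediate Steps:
u(k) = k^(7/2) (u(k) = k^(3/2)*k² = k^(7/2))
y(m) = 2*2^(¾)*(-I^(3/2)) (y(m) = (√(-5 + 3))^(7/2) = (√(-2))^(7/2) = (I*√2)^(7/2) = 2*2^(¾)*(-I^(3/2)))
g(b, K) = -2 + b
-88*(P(12) + g(y(-1), 10)) = -88*(-11 + (-2 - 2*2^(¾)*I^(3/2))) = -88*(-13 - 2*2^(¾)*I^(3/2)) = 1144 + 176*2^(¾)*I^(3/2)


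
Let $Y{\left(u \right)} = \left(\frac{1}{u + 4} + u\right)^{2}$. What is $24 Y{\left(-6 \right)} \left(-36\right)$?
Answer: $-36504$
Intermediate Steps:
$Y{\left(u \right)} = \left(u + \frac{1}{4 + u}\right)^{2}$ ($Y{\left(u \right)} = \left(\frac{1}{4 + u} + u\right)^{2} = \left(u + \frac{1}{4 + u}\right)^{2}$)
$24 Y{\left(-6 \right)} \left(-36\right) = 24 \frac{\left(1 + \left(-6\right)^{2} + 4 \left(-6\right)\right)^{2}}{\left(4 - 6\right)^{2}} \left(-36\right) = 24 \frac{\left(1 + 36 - 24\right)^{2}}{4} \left(-36\right) = 24 \frac{13^{2}}{4} \left(-36\right) = 24 \cdot \frac{1}{4} \cdot 169 \left(-36\right) = 24 \cdot \frac{169}{4} \left(-36\right) = 1014 \left(-36\right) = -36504$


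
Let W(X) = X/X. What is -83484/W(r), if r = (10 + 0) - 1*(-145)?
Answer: -83484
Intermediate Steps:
r = 155 (r = 10 + 145 = 155)
W(X) = 1
-83484/W(r) = -83484/1 = -83484*1 = -83484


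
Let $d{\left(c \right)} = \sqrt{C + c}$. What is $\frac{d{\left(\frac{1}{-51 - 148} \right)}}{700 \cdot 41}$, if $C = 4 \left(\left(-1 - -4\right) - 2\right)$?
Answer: $\frac{\sqrt{158205}}{5711300} \approx 6.9643 \cdot 10^{-5}$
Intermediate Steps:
$C = 4$ ($C = 4 \left(\left(-1 + 4\right) - 2\right) = 4 \left(3 - 2\right) = 4 \cdot 1 = 4$)
$d{\left(c \right)} = \sqrt{4 + c}$
$\frac{d{\left(\frac{1}{-51 - 148} \right)}}{700 \cdot 41} = \frac{\sqrt{4 + \frac{1}{-51 - 148}}}{700 \cdot 41} = \frac{\sqrt{4 + \frac{1}{-199}}}{28700} = \sqrt{4 - \frac{1}{199}} \cdot \frac{1}{28700} = \sqrt{\frac{795}{199}} \cdot \frac{1}{28700} = \frac{\sqrt{158205}}{199} \cdot \frac{1}{28700} = \frac{\sqrt{158205}}{5711300}$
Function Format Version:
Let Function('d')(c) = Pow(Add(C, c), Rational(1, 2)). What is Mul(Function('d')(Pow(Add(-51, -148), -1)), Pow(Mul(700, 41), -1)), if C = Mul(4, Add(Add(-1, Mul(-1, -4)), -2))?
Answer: Mul(Rational(1, 5711300), Pow(158205, Rational(1, 2))) ≈ 6.9643e-5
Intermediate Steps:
C = 4 (C = Mul(4, Add(Add(-1, 4), -2)) = Mul(4, Add(3, -2)) = Mul(4, 1) = 4)
Function('d')(c) = Pow(Add(4, c), Rational(1, 2))
Mul(Function('d')(Pow(Add(-51, -148), -1)), Pow(Mul(700, 41), -1)) = Mul(Pow(Add(4, Pow(Add(-51, -148), -1)), Rational(1, 2)), Pow(Mul(700, 41), -1)) = Mul(Pow(Add(4, Pow(-199, -1)), Rational(1, 2)), Pow(28700, -1)) = Mul(Pow(Add(4, Rational(-1, 199)), Rational(1, 2)), Rational(1, 28700)) = Mul(Pow(Rational(795, 199), Rational(1, 2)), Rational(1, 28700)) = Mul(Mul(Rational(1, 199), Pow(158205, Rational(1, 2))), Rational(1, 28700)) = Mul(Rational(1, 5711300), Pow(158205, Rational(1, 2)))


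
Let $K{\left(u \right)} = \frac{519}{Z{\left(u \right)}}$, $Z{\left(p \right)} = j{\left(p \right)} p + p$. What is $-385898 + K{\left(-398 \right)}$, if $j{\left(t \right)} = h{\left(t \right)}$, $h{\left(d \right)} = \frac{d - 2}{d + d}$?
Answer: $- \frac{230767523}{598} \approx -3.859 \cdot 10^{5}$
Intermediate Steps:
$h{\left(d \right)} = \frac{-2 + d}{2 d}$
$j{\left(t \right)} = \frac{-2 + t}{2 t}$
$Z{\left(p \right)} = -1 + \frac{3 p}{2}$ ($Z{\left(p \right)} = \frac{-2 + p}{2 p} p + p = \left(-1 + \frac{p}{2}\right) + p = -1 + \frac{3 p}{2}$)
$K{\left(u \right)} = \frac{519}{-1 + \frac{3 u}{2}}$
$-385898 + K{\left(-398 \right)} = -385898 + \frac{1038}{-2 + 3 \left(-398\right)} = -385898 + \frac{1038}{-2 - 1194} = -385898 + \frac{1038}{-1196} = -385898 + 1038 \left(- \frac{1}{1196}\right) = -385898 - \frac{519}{598} = - \frac{230767523}{598}$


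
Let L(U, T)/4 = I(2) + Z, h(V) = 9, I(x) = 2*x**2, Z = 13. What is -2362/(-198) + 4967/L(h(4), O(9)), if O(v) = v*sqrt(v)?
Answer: 196979/2772 ≈ 71.060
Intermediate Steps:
O(v) = v**(3/2)
L(U, T) = 84 (L(U, T) = 4*(2*2**2 + 13) = 4*(2*4 + 13) = 4*(8 + 13) = 4*21 = 84)
-2362/(-198) + 4967/L(h(4), O(9)) = -2362/(-198) + 4967/84 = -2362*(-1/198) + 4967*(1/84) = 1181/99 + 4967/84 = 196979/2772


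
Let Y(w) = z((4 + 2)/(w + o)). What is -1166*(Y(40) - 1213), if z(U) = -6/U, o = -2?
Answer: 1458666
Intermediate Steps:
Y(w) = 2 - w (Y(w) = -6*(w - 2)/(4 + 2) = -(-2 + w) = -6*(-⅓ + w/6) = 2 - w)
-1166*(Y(40) - 1213) = -1166*((2 - 1*40) - 1213) = -1166*((2 - 40) - 1213) = -1166*(-38 - 1213) = -1166*(-1251) = 1458666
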